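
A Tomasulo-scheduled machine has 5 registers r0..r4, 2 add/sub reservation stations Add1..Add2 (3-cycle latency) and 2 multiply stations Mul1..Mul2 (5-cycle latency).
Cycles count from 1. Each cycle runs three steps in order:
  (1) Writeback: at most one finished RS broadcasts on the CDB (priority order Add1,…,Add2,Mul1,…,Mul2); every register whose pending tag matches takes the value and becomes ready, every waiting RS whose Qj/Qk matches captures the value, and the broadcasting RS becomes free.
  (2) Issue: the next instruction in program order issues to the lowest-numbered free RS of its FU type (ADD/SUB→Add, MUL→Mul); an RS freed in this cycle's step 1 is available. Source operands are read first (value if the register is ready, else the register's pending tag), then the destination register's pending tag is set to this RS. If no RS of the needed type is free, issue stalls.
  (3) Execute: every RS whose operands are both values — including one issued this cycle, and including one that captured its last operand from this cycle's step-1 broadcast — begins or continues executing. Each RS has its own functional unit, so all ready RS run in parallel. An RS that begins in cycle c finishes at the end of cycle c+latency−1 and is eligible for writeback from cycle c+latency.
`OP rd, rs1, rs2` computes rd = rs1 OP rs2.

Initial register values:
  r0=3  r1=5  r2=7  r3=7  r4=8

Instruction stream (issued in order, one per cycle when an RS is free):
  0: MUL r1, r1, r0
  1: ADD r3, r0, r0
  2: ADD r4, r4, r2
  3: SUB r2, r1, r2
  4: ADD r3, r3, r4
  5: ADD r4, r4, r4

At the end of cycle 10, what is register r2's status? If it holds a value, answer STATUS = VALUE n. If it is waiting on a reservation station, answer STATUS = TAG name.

cycle 1: issue MUL r1<-Mul1 // r0:3,r1:Mul1,r2:7,r3:7,r4:8
cycle 2: issue ADD r3<-Add1 // r0:3,r1:Mul1,r2:7,r3:Add1,r4:8
cycle 3: issue ADD r4<-Add2 // r0:3,r1:Mul1,r2:7,r3:Add1,r4:Add2
cycle 4: stall // r0:3,r1:Mul1,r2:7,r3:Add1,r4:Add2
cycle 5: CDB Add1=6; issue SUB r2<-Add1 // r0:3,r1:Mul1,r2:Add1,r3:6,r4:Add2
cycle 6: CDB Add2=15; issue ADD r3<-Add2 // r0:3,r1:Mul1,r2:Add1,r3:Add2,r4:15
cycle 7: CDB Mul1=15; stall // r0:3,r1:15,r2:Add1,r3:Add2,r4:15
cycle 8: stall // r0:3,r1:15,r2:Add1,r3:Add2,r4:15
cycle 9: CDB Add2=21; issue ADD r4<-Add2 // r0:3,r1:15,r2:Add1,r3:21,r4:Add2
cycle 10: CDB Add1=8 // r0:3,r1:15,r2:8,r3:21,r4:Add2

STATUS = VALUE 8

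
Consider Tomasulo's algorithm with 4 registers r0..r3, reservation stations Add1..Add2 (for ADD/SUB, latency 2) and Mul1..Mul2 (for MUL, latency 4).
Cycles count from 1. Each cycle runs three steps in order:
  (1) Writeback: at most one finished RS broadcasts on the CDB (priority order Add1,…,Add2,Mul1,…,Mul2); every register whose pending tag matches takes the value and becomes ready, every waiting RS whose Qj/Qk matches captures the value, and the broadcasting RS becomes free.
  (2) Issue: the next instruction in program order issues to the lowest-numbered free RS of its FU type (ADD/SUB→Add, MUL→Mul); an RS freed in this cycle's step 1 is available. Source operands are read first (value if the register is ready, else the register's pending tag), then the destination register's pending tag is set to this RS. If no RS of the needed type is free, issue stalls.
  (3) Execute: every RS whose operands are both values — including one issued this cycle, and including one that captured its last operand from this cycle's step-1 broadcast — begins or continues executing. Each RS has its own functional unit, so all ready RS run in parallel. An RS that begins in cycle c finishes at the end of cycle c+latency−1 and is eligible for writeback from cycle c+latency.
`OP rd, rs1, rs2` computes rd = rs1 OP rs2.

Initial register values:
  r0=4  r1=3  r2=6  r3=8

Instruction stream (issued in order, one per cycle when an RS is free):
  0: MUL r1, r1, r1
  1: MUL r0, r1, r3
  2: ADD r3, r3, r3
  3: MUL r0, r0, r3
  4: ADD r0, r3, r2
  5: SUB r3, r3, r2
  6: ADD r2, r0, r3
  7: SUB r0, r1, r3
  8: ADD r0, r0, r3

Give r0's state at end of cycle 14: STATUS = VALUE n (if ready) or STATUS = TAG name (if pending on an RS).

STATUS = TAG Add1

c1: issue MUL r1<-Mul1 | r0:4,r1:Mul1,r2:6,r3:8
c2: issue MUL r0<-Mul2 | r0:Mul2,r1:Mul1,r2:6,r3:8
c3: issue ADD r3<-Add1 | r0:Mul2,r1:Mul1,r2:6,r3:Add1
c4: stall | r0:Mul2,r1:Mul1,r2:6,r3:Add1
c5: CDB Add1=16; stall | r0:Mul2,r1:Mul1,r2:6,r3:16
c6: CDB Mul1=9; issue MUL r0<-Mul1 | r0:Mul1,r1:9,r2:6,r3:16
c7: issue ADD r0<-Add1 | r0:Add1,r1:9,r2:6,r3:16
c8: issue SUB r3<-Add2 | r0:Add1,r1:9,r2:6,r3:Add2
c9: CDB Add1=22; issue ADD r2<-Add1 | r0:22,r1:9,r2:Add1,r3:Add2
c10: CDB Add2=10; issue SUB r0<-Add2 | r0:Add2,r1:9,r2:Add1,r3:10
c11: CDB Mul2=72; stall | r0:Add2,r1:9,r2:Add1,r3:10
c12: CDB Add1=32; issue ADD r0<-Add1 | r0:Add1,r1:9,r2:32,r3:10
c13: CDB Add2=-1 | r0:Add1,r1:9,r2:32,r3:10
c14: - | r0:Add1,r1:9,r2:32,r3:10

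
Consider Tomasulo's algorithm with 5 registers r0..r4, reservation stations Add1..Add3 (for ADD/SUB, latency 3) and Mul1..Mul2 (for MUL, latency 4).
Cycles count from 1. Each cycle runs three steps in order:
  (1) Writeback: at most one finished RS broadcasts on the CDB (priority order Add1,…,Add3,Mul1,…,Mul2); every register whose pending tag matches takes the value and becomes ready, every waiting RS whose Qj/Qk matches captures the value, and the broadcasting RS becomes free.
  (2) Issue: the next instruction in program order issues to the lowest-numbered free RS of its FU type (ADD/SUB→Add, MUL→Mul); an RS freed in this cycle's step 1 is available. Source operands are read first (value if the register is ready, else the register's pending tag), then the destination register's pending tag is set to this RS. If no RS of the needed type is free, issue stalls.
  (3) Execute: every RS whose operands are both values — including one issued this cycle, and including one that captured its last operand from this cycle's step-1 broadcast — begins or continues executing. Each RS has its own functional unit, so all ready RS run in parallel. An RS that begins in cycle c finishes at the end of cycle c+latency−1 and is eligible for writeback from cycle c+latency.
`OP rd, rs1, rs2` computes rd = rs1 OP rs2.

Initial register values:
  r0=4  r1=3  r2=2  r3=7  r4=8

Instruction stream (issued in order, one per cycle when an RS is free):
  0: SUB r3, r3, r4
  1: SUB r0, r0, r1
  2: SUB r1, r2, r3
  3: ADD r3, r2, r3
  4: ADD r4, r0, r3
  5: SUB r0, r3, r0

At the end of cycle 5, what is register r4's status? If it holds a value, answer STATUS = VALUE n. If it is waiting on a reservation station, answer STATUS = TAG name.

c1: issue SUB r3<-Add1 | r0:4,r1:3,r2:2,r3:Add1,r4:8
c2: issue SUB r0<-Add2 | r0:Add2,r1:3,r2:2,r3:Add1,r4:8
c3: issue SUB r1<-Add3 | r0:Add2,r1:Add3,r2:2,r3:Add1,r4:8
c4: CDB Add1=-1; issue ADD r3<-Add1 | r0:Add2,r1:Add3,r2:2,r3:Add1,r4:8
c5: CDB Add2=1; issue ADD r4<-Add2 | r0:1,r1:Add3,r2:2,r3:Add1,r4:Add2

STATUS = TAG Add2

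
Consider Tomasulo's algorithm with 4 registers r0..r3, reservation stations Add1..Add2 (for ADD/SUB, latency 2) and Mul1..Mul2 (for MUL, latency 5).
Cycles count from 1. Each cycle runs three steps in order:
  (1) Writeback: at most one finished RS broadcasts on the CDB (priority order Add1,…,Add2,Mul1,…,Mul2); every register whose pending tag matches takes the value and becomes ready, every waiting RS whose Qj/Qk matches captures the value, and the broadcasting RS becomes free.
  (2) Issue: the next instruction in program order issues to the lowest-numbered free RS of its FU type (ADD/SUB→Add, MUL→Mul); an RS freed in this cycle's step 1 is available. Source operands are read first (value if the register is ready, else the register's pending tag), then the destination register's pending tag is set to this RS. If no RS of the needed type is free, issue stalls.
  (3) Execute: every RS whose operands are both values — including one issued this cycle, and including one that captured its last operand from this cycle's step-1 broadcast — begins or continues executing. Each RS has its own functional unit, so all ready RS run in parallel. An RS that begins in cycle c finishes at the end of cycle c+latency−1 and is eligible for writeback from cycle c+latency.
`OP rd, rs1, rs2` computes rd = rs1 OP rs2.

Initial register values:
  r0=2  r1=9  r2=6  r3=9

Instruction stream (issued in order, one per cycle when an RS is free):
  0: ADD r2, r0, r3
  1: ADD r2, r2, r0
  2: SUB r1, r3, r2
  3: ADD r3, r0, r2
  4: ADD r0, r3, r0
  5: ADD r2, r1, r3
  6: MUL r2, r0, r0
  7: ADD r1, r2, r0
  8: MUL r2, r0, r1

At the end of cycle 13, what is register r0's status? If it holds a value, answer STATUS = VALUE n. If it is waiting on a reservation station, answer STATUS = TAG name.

STATUS = VALUE 17

c1: issue ADD r2<-Add1 | r0:2,r1:9,r2:Add1,r3:9
c2: issue ADD r2<-Add2 | r0:2,r1:9,r2:Add2,r3:9
c3: CDB Add1=11; issue SUB r1<-Add1 | r0:2,r1:Add1,r2:Add2,r3:9
c4: stall | r0:2,r1:Add1,r2:Add2,r3:9
c5: CDB Add2=13; issue ADD r3<-Add2 | r0:2,r1:Add1,r2:13,r3:Add2
c6: stall | r0:2,r1:Add1,r2:13,r3:Add2
c7: CDB Add1=-4; issue ADD r0<-Add1 | r0:Add1,r1:-4,r2:13,r3:Add2
c8: CDB Add2=15; issue ADD r2<-Add2 | r0:Add1,r1:-4,r2:Add2,r3:15
c9: issue MUL r2<-Mul1 | r0:Add1,r1:-4,r2:Mul1,r3:15
c10: CDB Add1=17; issue ADD r1<-Add1 | r0:17,r1:Add1,r2:Mul1,r3:15
c11: CDB Add2=11; issue MUL r2<-Mul2 | r0:17,r1:Add1,r2:Mul2,r3:15
c12: - | r0:17,r1:Add1,r2:Mul2,r3:15
c13: - | r0:17,r1:Add1,r2:Mul2,r3:15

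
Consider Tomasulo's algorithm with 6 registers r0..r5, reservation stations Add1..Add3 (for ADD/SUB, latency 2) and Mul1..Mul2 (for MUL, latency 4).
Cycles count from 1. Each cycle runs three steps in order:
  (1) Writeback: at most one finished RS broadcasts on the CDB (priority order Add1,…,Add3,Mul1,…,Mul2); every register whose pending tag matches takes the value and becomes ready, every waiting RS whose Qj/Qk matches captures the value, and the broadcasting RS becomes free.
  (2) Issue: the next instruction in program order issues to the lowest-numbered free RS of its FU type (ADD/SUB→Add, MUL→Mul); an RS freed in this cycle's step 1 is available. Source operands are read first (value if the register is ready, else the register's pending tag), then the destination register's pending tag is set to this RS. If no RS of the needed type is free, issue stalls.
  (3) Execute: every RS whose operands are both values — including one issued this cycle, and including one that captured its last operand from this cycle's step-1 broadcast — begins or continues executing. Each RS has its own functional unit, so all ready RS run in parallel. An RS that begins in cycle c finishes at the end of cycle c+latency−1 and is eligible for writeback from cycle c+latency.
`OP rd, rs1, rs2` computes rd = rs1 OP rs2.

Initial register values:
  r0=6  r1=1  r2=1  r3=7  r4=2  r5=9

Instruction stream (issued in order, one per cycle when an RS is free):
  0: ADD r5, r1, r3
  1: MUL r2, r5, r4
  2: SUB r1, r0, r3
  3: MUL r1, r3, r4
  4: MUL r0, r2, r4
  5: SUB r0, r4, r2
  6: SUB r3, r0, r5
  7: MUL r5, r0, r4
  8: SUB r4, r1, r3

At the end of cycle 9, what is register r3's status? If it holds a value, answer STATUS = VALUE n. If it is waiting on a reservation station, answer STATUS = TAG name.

STATUS = TAG Add2

cycle 1: issue ADD r5<-Add1 // r0:6,r1:1,r2:1,r3:7,r4:2,r5:Add1
cycle 2: issue MUL r2<-Mul1 // r0:6,r1:1,r2:Mul1,r3:7,r4:2,r5:Add1
cycle 3: CDB Add1=8; issue SUB r1<-Add1 // r0:6,r1:Add1,r2:Mul1,r3:7,r4:2,r5:8
cycle 4: issue MUL r1<-Mul2 // r0:6,r1:Mul2,r2:Mul1,r3:7,r4:2,r5:8
cycle 5: CDB Add1=-1; stall // r0:6,r1:Mul2,r2:Mul1,r3:7,r4:2,r5:8
cycle 6: stall // r0:6,r1:Mul2,r2:Mul1,r3:7,r4:2,r5:8
cycle 7: CDB Mul1=16; issue MUL r0<-Mul1 // r0:Mul1,r1:Mul2,r2:16,r3:7,r4:2,r5:8
cycle 8: CDB Mul2=14; issue SUB r0<-Add1 // r0:Add1,r1:14,r2:16,r3:7,r4:2,r5:8
cycle 9: issue SUB r3<-Add2 // r0:Add1,r1:14,r2:16,r3:Add2,r4:2,r5:8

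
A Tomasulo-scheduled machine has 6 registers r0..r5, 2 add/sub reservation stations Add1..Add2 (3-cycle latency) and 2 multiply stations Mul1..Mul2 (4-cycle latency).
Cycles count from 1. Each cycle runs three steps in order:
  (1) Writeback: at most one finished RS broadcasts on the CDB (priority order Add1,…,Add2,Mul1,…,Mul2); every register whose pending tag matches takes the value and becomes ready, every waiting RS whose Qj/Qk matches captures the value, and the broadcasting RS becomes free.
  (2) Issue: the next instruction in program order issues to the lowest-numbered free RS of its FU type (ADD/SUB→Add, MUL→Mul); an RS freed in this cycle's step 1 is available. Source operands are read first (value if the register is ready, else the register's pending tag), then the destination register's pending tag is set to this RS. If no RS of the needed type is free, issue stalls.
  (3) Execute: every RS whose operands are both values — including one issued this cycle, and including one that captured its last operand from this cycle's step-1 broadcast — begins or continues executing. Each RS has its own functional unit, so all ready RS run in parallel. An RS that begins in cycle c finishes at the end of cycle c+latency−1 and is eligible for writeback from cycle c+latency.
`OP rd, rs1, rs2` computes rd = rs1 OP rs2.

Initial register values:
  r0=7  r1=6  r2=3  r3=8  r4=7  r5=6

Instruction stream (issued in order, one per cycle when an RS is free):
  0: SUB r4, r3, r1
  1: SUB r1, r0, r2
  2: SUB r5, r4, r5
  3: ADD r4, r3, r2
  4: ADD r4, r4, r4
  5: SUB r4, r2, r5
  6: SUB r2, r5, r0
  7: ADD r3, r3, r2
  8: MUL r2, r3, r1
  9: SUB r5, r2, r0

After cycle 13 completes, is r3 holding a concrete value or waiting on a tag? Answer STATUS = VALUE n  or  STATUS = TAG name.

  c1: issue SUB r4<-Add1  regs: r0:7,r1:6,r2:3,r3:8,r4:Add1,r5:6
  c2: issue SUB r1<-Add2  regs: r0:7,r1:Add2,r2:3,r3:8,r4:Add1,r5:6
  c3: stall  regs: r0:7,r1:Add2,r2:3,r3:8,r4:Add1,r5:6
  c4: CDB Add1=2; issue SUB r5<-Add1  regs: r0:7,r1:Add2,r2:3,r3:8,r4:2,r5:Add1
  c5: CDB Add2=4; issue ADD r4<-Add2  regs: r0:7,r1:4,r2:3,r3:8,r4:Add2,r5:Add1
  c6: stall  regs: r0:7,r1:4,r2:3,r3:8,r4:Add2,r5:Add1
  c7: CDB Add1=-4; issue ADD r4<-Add1  regs: r0:7,r1:4,r2:3,r3:8,r4:Add1,r5:-4
  c8: CDB Add2=11; issue SUB r4<-Add2  regs: r0:7,r1:4,r2:3,r3:8,r4:Add2,r5:-4
  c9: stall  regs: r0:7,r1:4,r2:3,r3:8,r4:Add2,r5:-4
  c10: stall  regs: r0:7,r1:4,r2:3,r3:8,r4:Add2,r5:-4
  c11: CDB Add1=22; issue SUB r2<-Add1  regs: r0:7,r1:4,r2:Add1,r3:8,r4:Add2,r5:-4
  c12: CDB Add2=7; issue ADD r3<-Add2  regs: r0:7,r1:4,r2:Add1,r3:Add2,r4:7,r5:-4
  c13: issue MUL r2<-Mul1  regs: r0:7,r1:4,r2:Mul1,r3:Add2,r4:7,r5:-4

STATUS = TAG Add2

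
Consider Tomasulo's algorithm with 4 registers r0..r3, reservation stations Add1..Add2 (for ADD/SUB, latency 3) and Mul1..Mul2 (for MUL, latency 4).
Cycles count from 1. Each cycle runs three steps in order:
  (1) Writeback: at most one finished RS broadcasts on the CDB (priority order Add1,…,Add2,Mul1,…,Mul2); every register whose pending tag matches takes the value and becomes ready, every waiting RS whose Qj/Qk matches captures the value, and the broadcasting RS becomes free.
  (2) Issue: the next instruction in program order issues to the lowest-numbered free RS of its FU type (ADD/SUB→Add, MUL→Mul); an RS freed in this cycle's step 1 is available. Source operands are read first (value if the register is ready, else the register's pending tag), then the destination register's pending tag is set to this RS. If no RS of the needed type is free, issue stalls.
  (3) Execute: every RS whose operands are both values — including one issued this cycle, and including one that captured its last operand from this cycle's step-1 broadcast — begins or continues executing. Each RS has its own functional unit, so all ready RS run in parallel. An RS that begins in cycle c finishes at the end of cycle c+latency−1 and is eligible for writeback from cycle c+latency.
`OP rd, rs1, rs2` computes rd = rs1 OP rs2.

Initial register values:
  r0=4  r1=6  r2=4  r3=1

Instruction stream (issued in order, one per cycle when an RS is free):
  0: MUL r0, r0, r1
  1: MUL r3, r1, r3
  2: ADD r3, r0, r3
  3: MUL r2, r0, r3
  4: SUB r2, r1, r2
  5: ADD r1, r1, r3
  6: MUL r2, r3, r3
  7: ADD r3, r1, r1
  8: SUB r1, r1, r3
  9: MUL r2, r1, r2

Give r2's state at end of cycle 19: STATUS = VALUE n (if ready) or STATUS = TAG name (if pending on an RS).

  c1: issue MUL r0<-Mul1  regs: r0:Mul1,r1:6,r2:4,r3:1
  c2: issue MUL r3<-Mul2  regs: r0:Mul1,r1:6,r2:4,r3:Mul2
  c3: issue ADD r3<-Add1  regs: r0:Mul1,r1:6,r2:4,r3:Add1
  c4: stall  regs: r0:Mul1,r1:6,r2:4,r3:Add1
  c5: CDB Mul1=24; issue MUL r2<-Mul1  regs: r0:24,r1:6,r2:Mul1,r3:Add1
  c6: CDB Mul2=6; issue SUB r2<-Add2  regs: r0:24,r1:6,r2:Add2,r3:Add1
  c7: stall  regs: r0:24,r1:6,r2:Add2,r3:Add1
  c8: stall  regs: r0:24,r1:6,r2:Add2,r3:Add1
  c9: CDB Add1=30; issue ADD r1<-Add1  regs: r0:24,r1:Add1,r2:Add2,r3:30
  c10: issue MUL r2<-Mul2  regs: r0:24,r1:Add1,r2:Mul2,r3:30
  c11: stall  regs: r0:24,r1:Add1,r2:Mul2,r3:30
  c12: CDB Add1=36; issue ADD r3<-Add1  regs: r0:24,r1:36,r2:Mul2,r3:Add1
  c13: CDB Mul1=720; stall  regs: r0:24,r1:36,r2:Mul2,r3:Add1
  c14: CDB Mul2=900; stall  regs: r0:24,r1:36,r2:900,r3:Add1
  c15: CDB Add1=72; issue SUB r1<-Add1  regs: r0:24,r1:Add1,r2:900,r3:72
  c16: CDB Add2=-714; issue MUL r2<-Mul1  regs: r0:24,r1:Add1,r2:Mul1,r3:72
  c17: -  regs: r0:24,r1:Add1,r2:Mul1,r3:72
  c18: CDB Add1=-36  regs: r0:24,r1:-36,r2:Mul1,r3:72
  c19: -  regs: r0:24,r1:-36,r2:Mul1,r3:72

STATUS = TAG Mul1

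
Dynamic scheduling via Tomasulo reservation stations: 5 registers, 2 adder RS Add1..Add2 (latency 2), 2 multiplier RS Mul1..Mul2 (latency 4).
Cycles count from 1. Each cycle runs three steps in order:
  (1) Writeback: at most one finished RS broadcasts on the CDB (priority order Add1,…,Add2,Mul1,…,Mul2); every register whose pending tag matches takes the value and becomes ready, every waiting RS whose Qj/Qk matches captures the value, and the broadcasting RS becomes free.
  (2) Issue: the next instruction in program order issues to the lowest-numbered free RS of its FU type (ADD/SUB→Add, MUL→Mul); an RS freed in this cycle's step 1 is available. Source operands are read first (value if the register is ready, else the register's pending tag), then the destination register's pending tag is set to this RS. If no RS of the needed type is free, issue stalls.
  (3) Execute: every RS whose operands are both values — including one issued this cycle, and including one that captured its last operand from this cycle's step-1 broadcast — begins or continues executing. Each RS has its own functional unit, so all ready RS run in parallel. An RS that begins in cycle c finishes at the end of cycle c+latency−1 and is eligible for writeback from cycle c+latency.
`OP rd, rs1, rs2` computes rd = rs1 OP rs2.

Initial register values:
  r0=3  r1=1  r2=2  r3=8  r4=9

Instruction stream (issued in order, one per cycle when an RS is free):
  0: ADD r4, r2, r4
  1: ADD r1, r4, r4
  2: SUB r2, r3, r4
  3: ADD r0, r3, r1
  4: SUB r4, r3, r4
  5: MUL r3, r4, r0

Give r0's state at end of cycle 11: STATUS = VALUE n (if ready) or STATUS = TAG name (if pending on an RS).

  c1: issue ADD r4<-Add1  regs: r0:3,r1:1,r2:2,r3:8,r4:Add1
  c2: issue ADD r1<-Add2  regs: r0:3,r1:Add2,r2:2,r3:8,r4:Add1
  c3: CDB Add1=11; issue SUB r2<-Add1  regs: r0:3,r1:Add2,r2:Add1,r3:8,r4:11
  c4: stall  regs: r0:3,r1:Add2,r2:Add1,r3:8,r4:11
  c5: CDB Add1=-3; issue ADD r0<-Add1  regs: r0:Add1,r1:Add2,r2:-3,r3:8,r4:11
  c6: CDB Add2=22; issue SUB r4<-Add2  regs: r0:Add1,r1:22,r2:-3,r3:8,r4:Add2
  c7: issue MUL r3<-Mul1  regs: r0:Add1,r1:22,r2:-3,r3:Mul1,r4:Add2
  c8: CDB Add1=30  regs: r0:30,r1:22,r2:-3,r3:Mul1,r4:Add2
  c9: CDB Add2=-3  regs: r0:30,r1:22,r2:-3,r3:Mul1,r4:-3
  c10: -  regs: r0:30,r1:22,r2:-3,r3:Mul1,r4:-3
  c11: -  regs: r0:30,r1:22,r2:-3,r3:Mul1,r4:-3

STATUS = VALUE 30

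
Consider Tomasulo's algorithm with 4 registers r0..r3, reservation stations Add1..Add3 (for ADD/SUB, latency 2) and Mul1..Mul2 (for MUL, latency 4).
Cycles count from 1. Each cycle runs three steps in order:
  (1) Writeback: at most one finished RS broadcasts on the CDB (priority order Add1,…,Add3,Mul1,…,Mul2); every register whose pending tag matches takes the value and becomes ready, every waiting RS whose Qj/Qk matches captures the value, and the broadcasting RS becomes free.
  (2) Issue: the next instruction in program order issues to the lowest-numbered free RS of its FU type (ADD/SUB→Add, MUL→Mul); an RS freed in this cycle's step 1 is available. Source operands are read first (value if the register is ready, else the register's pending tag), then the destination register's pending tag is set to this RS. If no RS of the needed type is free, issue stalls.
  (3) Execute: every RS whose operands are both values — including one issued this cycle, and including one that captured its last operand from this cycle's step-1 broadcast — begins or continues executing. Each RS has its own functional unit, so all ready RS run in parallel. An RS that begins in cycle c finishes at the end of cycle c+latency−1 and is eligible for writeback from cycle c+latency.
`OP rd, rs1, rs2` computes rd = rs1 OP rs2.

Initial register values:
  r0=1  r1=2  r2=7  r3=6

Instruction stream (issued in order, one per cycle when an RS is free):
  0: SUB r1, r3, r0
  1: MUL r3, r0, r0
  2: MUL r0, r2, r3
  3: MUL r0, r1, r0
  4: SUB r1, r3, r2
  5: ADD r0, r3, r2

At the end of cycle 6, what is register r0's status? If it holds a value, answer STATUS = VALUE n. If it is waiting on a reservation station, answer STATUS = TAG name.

  c1: issue SUB r1<-Add1  regs: r0:1,r1:Add1,r2:7,r3:6
  c2: issue MUL r3<-Mul1  regs: r0:1,r1:Add1,r2:7,r3:Mul1
  c3: CDB Add1=5; issue MUL r0<-Mul2  regs: r0:Mul2,r1:5,r2:7,r3:Mul1
  c4: stall  regs: r0:Mul2,r1:5,r2:7,r3:Mul1
  c5: stall  regs: r0:Mul2,r1:5,r2:7,r3:Mul1
  c6: CDB Mul1=1; issue MUL r0<-Mul1  regs: r0:Mul1,r1:5,r2:7,r3:1

STATUS = TAG Mul1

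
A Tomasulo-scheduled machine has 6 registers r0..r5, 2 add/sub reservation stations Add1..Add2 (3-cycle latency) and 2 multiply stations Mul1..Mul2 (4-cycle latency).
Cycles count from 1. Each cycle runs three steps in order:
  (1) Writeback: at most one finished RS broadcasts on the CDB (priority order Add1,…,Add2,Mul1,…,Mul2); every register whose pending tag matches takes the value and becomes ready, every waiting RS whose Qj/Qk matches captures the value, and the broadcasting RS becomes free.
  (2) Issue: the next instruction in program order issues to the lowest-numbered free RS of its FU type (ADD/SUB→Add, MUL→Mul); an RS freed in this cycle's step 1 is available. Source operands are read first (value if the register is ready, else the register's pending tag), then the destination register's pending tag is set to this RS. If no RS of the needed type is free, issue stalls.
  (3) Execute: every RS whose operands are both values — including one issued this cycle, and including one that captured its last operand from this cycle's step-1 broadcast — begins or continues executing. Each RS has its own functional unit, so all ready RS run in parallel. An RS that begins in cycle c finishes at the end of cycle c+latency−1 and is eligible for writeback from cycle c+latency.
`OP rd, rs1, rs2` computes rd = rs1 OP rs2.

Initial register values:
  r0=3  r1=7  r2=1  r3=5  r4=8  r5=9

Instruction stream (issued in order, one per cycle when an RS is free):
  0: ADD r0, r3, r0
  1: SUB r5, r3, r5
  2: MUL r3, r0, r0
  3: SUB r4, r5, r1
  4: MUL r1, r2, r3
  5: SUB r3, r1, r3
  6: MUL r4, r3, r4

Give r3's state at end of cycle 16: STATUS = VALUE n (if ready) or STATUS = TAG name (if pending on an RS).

cycle 1: issue ADD r0<-Add1 // r0:Add1,r1:7,r2:1,r3:5,r4:8,r5:9
cycle 2: issue SUB r5<-Add2 // r0:Add1,r1:7,r2:1,r3:5,r4:8,r5:Add2
cycle 3: issue MUL r3<-Mul1 // r0:Add1,r1:7,r2:1,r3:Mul1,r4:8,r5:Add2
cycle 4: CDB Add1=8; issue SUB r4<-Add1 // r0:8,r1:7,r2:1,r3:Mul1,r4:Add1,r5:Add2
cycle 5: CDB Add2=-4; issue MUL r1<-Mul2 // r0:8,r1:Mul2,r2:1,r3:Mul1,r4:Add1,r5:-4
cycle 6: issue SUB r3<-Add2 // r0:8,r1:Mul2,r2:1,r3:Add2,r4:Add1,r5:-4
cycle 7: stall // r0:8,r1:Mul2,r2:1,r3:Add2,r4:Add1,r5:-4
cycle 8: CDB Add1=-11; stall // r0:8,r1:Mul2,r2:1,r3:Add2,r4:-11,r5:-4
cycle 9: CDB Mul1=64; issue MUL r4<-Mul1 // r0:8,r1:Mul2,r2:1,r3:Add2,r4:Mul1,r5:-4
cycle 10: - // r0:8,r1:Mul2,r2:1,r3:Add2,r4:Mul1,r5:-4
cycle 11: - // r0:8,r1:Mul2,r2:1,r3:Add2,r4:Mul1,r5:-4
cycle 12: - // r0:8,r1:Mul2,r2:1,r3:Add2,r4:Mul1,r5:-4
cycle 13: CDB Mul2=64 // r0:8,r1:64,r2:1,r3:Add2,r4:Mul1,r5:-4
cycle 14: - // r0:8,r1:64,r2:1,r3:Add2,r4:Mul1,r5:-4
cycle 15: - // r0:8,r1:64,r2:1,r3:Add2,r4:Mul1,r5:-4
cycle 16: CDB Add2=0 // r0:8,r1:64,r2:1,r3:0,r4:Mul1,r5:-4

STATUS = VALUE 0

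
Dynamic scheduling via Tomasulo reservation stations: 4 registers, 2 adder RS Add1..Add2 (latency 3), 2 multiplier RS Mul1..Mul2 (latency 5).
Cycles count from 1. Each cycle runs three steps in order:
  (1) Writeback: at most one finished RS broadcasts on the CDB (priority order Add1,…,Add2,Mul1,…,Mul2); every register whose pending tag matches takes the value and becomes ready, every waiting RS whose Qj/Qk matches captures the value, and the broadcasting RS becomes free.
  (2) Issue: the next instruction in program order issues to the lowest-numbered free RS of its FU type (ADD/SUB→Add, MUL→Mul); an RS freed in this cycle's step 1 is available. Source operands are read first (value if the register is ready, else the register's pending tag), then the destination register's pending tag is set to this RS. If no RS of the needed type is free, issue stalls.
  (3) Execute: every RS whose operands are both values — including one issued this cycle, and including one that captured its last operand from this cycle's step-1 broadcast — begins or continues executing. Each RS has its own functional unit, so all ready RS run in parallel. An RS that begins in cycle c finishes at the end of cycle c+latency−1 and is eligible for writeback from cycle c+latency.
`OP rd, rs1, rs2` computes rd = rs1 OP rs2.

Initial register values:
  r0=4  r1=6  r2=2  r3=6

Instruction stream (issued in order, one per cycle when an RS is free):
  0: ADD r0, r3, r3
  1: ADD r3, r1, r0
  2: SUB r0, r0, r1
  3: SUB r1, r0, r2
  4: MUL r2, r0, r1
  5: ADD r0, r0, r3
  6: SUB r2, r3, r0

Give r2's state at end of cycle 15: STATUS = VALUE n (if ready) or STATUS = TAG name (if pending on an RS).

  c1: issue ADD r0<-Add1  regs: r0:Add1,r1:6,r2:2,r3:6
  c2: issue ADD r3<-Add2  regs: r0:Add1,r1:6,r2:2,r3:Add2
  c3: stall  regs: r0:Add1,r1:6,r2:2,r3:Add2
  c4: CDB Add1=12; issue SUB r0<-Add1  regs: r0:Add1,r1:6,r2:2,r3:Add2
  c5: stall  regs: r0:Add1,r1:6,r2:2,r3:Add2
  c6: stall  regs: r0:Add1,r1:6,r2:2,r3:Add2
  c7: CDB Add1=6; issue SUB r1<-Add1  regs: r0:6,r1:Add1,r2:2,r3:Add2
  c8: CDB Add2=18; issue MUL r2<-Mul1  regs: r0:6,r1:Add1,r2:Mul1,r3:18
  c9: issue ADD r0<-Add2  regs: r0:Add2,r1:Add1,r2:Mul1,r3:18
  c10: CDB Add1=4; issue SUB r2<-Add1  regs: r0:Add2,r1:4,r2:Add1,r3:18
  c11: -  regs: r0:Add2,r1:4,r2:Add1,r3:18
  c12: CDB Add2=24  regs: r0:24,r1:4,r2:Add1,r3:18
  c13: -  regs: r0:24,r1:4,r2:Add1,r3:18
  c14: -  regs: r0:24,r1:4,r2:Add1,r3:18
  c15: CDB Add1=-6  regs: r0:24,r1:4,r2:-6,r3:18

STATUS = VALUE -6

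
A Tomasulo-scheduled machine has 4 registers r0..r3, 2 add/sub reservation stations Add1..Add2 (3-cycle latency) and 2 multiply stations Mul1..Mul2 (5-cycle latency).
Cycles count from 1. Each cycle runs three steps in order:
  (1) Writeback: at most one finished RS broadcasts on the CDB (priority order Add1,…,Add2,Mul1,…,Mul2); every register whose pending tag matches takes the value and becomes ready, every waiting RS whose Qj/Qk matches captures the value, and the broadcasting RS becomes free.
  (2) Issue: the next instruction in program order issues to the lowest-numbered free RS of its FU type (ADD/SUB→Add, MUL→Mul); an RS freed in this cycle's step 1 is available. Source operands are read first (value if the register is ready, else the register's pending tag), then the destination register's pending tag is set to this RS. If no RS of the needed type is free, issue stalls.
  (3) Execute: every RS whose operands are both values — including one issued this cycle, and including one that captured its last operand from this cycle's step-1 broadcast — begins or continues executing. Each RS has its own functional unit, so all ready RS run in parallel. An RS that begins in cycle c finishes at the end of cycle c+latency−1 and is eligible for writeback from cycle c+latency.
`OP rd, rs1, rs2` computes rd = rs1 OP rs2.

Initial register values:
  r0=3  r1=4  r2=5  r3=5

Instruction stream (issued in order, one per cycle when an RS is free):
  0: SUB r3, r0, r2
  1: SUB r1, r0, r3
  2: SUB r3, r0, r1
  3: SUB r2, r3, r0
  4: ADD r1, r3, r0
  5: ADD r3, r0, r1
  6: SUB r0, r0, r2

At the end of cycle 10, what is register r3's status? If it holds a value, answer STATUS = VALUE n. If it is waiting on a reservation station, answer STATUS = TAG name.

  c1: issue SUB r3<-Add1  regs: r0:3,r1:4,r2:5,r3:Add1
  c2: issue SUB r1<-Add2  regs: r0:3,r1:Add2,r2:5,r3:Add1
  c3: stall  regs: r0:3,r1:Add2,r2:5,r3:Add1
  c4: CDB Add1=-2; issue SUB r3<-Add1  regs: r0:3,r1:Add2,r2:5,r3:Add1
  c5: stall  regs: r0:3,r1:Add2,r2:5,r3:Add1
  c6: stall  regs: r0:3,r1:Add2,r2:5,r3:Add1
  c7: CDB Add2=5; issue SUB r2<-Add2  regs: r0:3,r1:5,r2:Add2,r3:Add1
  c8: stall  regs: r0:3,r1:5,r2:Add2,r3:Add1
  c9: stall  regs: r0:3,r1:5,r2:Add2,r3:Add1
  c10: CDB Add1=-2; issue ADD r1<-Add1  regs: r0:3,r1:Add1,r2:Add2,r3:-2

STATUS = VALUE -2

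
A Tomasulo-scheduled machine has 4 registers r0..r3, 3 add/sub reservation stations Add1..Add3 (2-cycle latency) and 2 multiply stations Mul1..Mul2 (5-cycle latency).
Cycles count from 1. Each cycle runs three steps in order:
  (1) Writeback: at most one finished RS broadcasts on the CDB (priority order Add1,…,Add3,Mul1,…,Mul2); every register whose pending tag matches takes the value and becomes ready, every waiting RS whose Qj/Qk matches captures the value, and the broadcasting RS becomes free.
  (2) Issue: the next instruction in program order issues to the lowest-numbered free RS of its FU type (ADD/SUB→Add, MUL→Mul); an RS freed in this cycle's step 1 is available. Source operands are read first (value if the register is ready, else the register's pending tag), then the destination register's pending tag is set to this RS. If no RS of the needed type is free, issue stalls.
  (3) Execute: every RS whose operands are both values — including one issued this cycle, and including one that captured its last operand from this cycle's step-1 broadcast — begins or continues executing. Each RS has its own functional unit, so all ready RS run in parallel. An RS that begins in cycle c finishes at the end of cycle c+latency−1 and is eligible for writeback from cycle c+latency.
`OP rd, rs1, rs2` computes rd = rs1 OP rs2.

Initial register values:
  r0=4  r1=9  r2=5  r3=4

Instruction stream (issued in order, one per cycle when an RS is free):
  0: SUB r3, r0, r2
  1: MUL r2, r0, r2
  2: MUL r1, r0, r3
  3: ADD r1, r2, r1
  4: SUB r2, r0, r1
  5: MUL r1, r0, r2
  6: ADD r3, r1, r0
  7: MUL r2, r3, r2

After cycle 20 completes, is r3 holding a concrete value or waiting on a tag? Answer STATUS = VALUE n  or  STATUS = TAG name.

STATUS = VALUE -44

cycle 1: issue SUB r3<-Add1 // r0:4,r1:9,r2:5,r3:Add1
cycle 2: issue MUL r2<-Mul1 // r0:4,r1:9,r2:Mul1,r3:Add1
cycle 3: CDB Add1=-1; issue MUL r1<-Mul2 // r0:4,r1:Mul2,r2:Mul1,r3:-1
cycle 4: issue ADD r1<-Add1 // r0:4,r1:Add1,r2:Mul1,r3:-1
cycle 5: issue SUB r2<-Add2 // r0:4,r1:Add1,r2:Add2,r3:-1
cycle 6: stall // r0:4,r1:Add1,r2:Add2,r3:-1
cycle 7: CDB Mul1=20; issue MUL r1<-Mul1 // r0:4,r1:Mul1,r2:Add2,r3:-1
cycle 8: CDB Mul2=-4; issue ADD r3<-Add3 // r0:4,r1:Mul1,r2:Add2,r3:Add3
cycle 9: issue MUL r2<-Mul2 // r0:4,r1:Mul1,r2:Mul2,r3:Add3
cycle 10: CDB Add1=16 // r0:4,r1:Mul1,r2:Mul2,r3:Add3
cycle 11: - // r0:4,r1:Mul1,r2:Mul2,r3:Add3
cycle 12: CDB Add2=-12 // r0:4,r1:Mul1,r2:Mul2,r3:Add3
cycle 13: - // r0:4,r1:Mul1,r2:Mul2,r3:Add3
cycle 14: - // r0:4,r1:Mul1,r2:Mul2,r3:Add3
cycle 15: - // r0:4,r1:Mul1,r2:Mul2,r3:Add3
cycle 16: - // r0:4,r1:Mul1,r2:Mul2,r3:Add3
cycle 17: CDB Mul1=-48 // r0:4,r1:-48,r2:Mul2,r3:Add3
cycle 18: - // r0:4,r1:-48,r2:Mul2,r3:Add3
cycle 19: CDB Add3=-44 // r0:4,r1:-48,r2:Mul2,r3:-44
cycle 20: - // r0:4,r1:-48,r2:Mul2,r3:-44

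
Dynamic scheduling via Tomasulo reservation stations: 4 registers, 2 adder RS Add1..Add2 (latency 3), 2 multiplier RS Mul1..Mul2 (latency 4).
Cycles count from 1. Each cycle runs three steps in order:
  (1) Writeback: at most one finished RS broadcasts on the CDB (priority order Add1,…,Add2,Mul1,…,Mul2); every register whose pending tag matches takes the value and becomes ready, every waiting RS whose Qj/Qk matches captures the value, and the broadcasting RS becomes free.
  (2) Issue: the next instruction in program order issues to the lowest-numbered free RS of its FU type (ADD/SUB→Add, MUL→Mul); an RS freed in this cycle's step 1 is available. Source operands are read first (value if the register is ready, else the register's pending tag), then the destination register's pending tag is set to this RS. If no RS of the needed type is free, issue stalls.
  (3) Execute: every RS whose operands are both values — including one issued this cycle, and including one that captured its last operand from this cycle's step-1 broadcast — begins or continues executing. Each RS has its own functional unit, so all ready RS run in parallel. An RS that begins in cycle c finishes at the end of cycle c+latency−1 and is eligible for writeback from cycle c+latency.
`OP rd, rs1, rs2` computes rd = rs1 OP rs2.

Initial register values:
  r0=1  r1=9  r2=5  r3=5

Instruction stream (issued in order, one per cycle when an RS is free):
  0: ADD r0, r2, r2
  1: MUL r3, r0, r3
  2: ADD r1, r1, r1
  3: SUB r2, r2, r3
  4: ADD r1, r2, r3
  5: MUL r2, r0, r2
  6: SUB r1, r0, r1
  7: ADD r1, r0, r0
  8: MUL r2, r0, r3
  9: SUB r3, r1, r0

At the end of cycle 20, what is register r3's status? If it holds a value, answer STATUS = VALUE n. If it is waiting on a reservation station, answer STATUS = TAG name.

STATUS = TAG Add1

  c1: issue ADD r0<-Add1  regs: r0:Add1,r1:9,r2:5,r3:5
  c2: issue MUL r3<-Mul1  regs: r0:Add1,r1:9,r2:5,r3:Mul1
  c3: issue ADD r1<-Add2  regs: r0:Add1,r1:Add2,r2:5,r3:Mul1
  c4: CDB Add1=10; issue SUB r2<-Add1  regs: r0:10,r1:Add2,r2:Add1,r3:Mul1
  c5: stall  regs: r0:10,r1:Add2,r2:Add1,r3:Mul1
  c6: CDB Add2=18; issue ADD r1<-Add2  regs: r0:10,r1:Add2,r2:Add1,r3:Mul1
  c7: issue MUL r2<-Mul2  regs: r0:10,r1:Add2,r2:Mul2,r3:Mul1
  c8: CDB Mul1=50; stall  regs: r0:10,r1:Add2,r2:Mul2,r3:50
  c9: stall  regs: r0:10,r1:Add2,r2:Mul2,r3:50
  c10: stall  regs: r0:10,r1:Add2,r2:Mul2,r3:50
  c11: CDB Add1=-45; issue SUB r1<-Add1  regs: r0:10,r1:Add1,r2:Mul2,r3:50
  c12: stall  regs: r0:10,r1:Add1,r2:Mul2,r3:50
  c13: stall  regs: r0:10,r1:Add1,r2:Mul2,r3:50
  c14: CDB Add2=5; issue ADD r1<-Add2  regs: r0:10,r1:Add2,r2:Mul2,r3:50
  c15: CDB Mul2=-450; issue MUL r2<-Mul1  regs: r0:10,r1:Add2,r2:Mul1,r3:50
  c16: stall  regs: r0:10,r1:Add2,r2:Mul1,r3:50
  c17: CDB Add1=5; issue SUB r3<-Add1  regs: r0:10,r1:Add2,r2:Mul1,r3:Add1
  c18: CDB Add2=20  regs: r0:10,r1:20,r2:Mul1,r3:Add1
  c19: CDB Mul1=500  regs: r0:10,r1:20,r2:500,r3:Add1
  c20: -  regs: r0:10,r1:20,r2:500,r3:Add1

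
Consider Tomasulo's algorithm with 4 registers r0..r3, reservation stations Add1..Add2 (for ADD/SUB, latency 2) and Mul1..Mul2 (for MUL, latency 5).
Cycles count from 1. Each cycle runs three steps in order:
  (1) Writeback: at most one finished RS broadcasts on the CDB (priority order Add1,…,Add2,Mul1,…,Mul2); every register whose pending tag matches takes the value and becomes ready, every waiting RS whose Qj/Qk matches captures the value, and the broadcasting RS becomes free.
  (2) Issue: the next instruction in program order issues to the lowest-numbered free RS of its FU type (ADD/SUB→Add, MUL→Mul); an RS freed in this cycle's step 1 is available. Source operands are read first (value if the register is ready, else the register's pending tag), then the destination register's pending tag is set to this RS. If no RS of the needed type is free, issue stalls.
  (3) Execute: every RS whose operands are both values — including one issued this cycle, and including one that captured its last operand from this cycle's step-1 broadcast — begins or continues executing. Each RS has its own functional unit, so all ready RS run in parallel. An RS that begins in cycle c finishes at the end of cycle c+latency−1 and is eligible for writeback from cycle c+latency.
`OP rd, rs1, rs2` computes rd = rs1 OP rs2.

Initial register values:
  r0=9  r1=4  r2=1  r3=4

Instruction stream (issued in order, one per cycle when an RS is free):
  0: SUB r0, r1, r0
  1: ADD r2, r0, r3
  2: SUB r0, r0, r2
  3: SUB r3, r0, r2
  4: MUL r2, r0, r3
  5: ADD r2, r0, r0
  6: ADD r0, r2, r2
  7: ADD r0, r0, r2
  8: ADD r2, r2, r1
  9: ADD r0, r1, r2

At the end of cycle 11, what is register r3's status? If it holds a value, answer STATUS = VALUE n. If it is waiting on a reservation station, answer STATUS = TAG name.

STATUS = VALUE -3

  c1: issue SUB r0<-Add1  regs: r0:Add1,r1:4,r2:1,r3:4
  c2: issue ADD r2<-Add2  regs: r0:Add1,r1:4,r2:Add2,r3:4
  c3: CDB Add1=-5; issue SUB r0<-Add1  regs: r0:Add1,r1:4,r2:Add2,r3:4
  c4: stall  regs: r0:Add1,r1:4,r2:Add2,r3:4
  c5: CDB Add2=-1; issue SUB r3<-Add2  regs: r0:Add1,r1:4,r2:-1,r3:Add2
  c6: issue MUL r2<-Mul1  regs: r0:Add1,r1:4,r2:Mul1,r3:Add2
  c7: CDB Add1=-4; issue ADD r2<-Add1  regs: r0:-4,r1:4,r2:Add1,r3:Add2
  c8: stall  regs: r0:-4,r1:4,r2:Add1,r3:Add2
  c9: CDB Add1=-8; issue ADD r0<-Add1  regs: r0:Add1,r1:4,r2:-8,r3:Add2
  c10: CDB Add2=-3; issue ADD r0<-Add2  regs: r0:Add2,r1:4,r2:-8,r3:-3
  c11: CDB Add1=-16; issue ADD r2<-Add1  regs: r0:Add2,r1:4,r2:Add1,r3:-3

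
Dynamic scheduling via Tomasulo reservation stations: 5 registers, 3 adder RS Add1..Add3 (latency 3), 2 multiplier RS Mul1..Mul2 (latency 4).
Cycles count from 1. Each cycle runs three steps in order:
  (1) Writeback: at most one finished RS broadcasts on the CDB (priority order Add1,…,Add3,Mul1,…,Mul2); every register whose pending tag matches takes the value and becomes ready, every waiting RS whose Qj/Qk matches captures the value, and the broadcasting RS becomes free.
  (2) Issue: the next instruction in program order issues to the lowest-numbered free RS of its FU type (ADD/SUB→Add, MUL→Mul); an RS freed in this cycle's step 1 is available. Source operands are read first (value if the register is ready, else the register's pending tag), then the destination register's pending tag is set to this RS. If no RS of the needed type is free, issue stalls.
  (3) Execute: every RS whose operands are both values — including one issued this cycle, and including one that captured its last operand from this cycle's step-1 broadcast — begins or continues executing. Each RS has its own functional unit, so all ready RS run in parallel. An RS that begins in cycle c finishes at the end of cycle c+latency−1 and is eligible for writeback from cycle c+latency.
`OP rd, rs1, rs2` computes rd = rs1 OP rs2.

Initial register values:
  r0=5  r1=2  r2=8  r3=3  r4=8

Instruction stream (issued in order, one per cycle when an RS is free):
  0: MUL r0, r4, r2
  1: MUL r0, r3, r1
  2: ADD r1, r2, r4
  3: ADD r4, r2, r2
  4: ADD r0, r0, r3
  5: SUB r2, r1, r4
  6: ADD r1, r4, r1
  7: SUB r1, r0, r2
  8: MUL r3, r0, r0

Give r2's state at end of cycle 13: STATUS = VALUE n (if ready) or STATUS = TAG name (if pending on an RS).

STATUS = VALUE 0

c1: issue MUL r0<-Mul1 | r0:Mul1,r1:2,r2:8,r3:3,r4:8
c2: issue MUL r0<-Mul2 | r0:Mul2,r1:2,r2:8,r3:3,r4:8
c3: issue ADD r1<-Add1 | r0:Mul2,r1:Add1,r2:8,r3:3,r4:8
c4: issue ADD r4<-Add2 | r0:Mul2,r1:Add1,r2:8,r3:3,r4:Add2
c5: CDB Mul1=64; issue ADD r0<-Add3 | r0:Add3,r1:Add1,r2:8,r3:3,r4:Add2
c6: CDB Add1=16; issue SUB r2<-Add1 | r0:Add3,r1:16,r2:Add1,r3:3,r4:Add2
c7: CDB Add2=16; issue ADD r1<-Add2 | r0:Add3,r1:Add2,r2:Add1,r3:3,r4:16
c8: CDB Mul2=6; stall | r0:Add3,r1:Add2,r2:Add1,r3:3,r4:16
c9: stall | r0:Add3,r1:Add2,r2:Add1,r3:3,r4:16
c10: CDB Add1=0; issue SUB r1<-Add1 | r0:Add3,r1:Add1,r2:0,r3:3,r4:16
c11: CDB Add2=32; issue MUL r3<-Mul1 | r0:Add3,r1:Add1,r2:0,r3:Mul1,r4:16
c12: CDB Add3=9 | r0:9,r1:Add1,r2:0,r3:Mul1,r4:16
c13: - | r0:9,r1:Add1,r2:0,r3:Mul1,r4:16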